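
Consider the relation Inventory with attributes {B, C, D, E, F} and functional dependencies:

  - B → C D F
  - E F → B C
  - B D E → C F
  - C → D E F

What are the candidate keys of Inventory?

{B}⁺: B→CDF adds C, D, F; C→DEF adds E → {B, C, D, E, F}.
{C}⁺: C→DEF adds D, E, F; EF→BC adds B → {B, C, D, E, F}.
{E, F}⁺: EF→BC adds B, C; C→DEF adds D → {B, C, D, E, F}. Minimal: {F}⁺ = {F}; {E}⁺ = {E} — none reach the full schema.
Any other superkey contains one of these as a subset, so there are no further candidate keys.

{B}, {C}, {E, F}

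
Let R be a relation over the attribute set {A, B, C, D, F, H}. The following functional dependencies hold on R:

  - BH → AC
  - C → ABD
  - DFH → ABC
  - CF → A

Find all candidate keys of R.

Attributes F, H never appear on any right-hand side, so every candidate key must contain {F, H}.
{F, H}⁺ = {F, H}, which is not all of the schema, so we must add further attributes.
{B, F, H}⁺: BH→AC adds A, C; C→ABD adds D → {A, B, C, D, F, H}. Minimal: {F, H}⁺ = {F, H}; {B, H}⁺ = {A, B, C, D, H}; {B, F}⁺ = {B, F} — none reach the full schema.
{C, F, H}⁺: C→ABD adds A, B, D → {A, B, C, D, F, H}. Minimal: {F, H}⁺ = {F, H}; {C, H}⁺ = {A, B, C, D, H}; {C, F}⁺ = {A, B, C, D, F} — none reach the full schema.
{D, F, H}⁺: DFH→ABC adds A, B, C → {A, B, C, D, F, H}. Minimal: {F, H}⁺ = {F, H}; {D, H}⁺ = {D, H}; {D, F}⁺ = {D, F} — none reach the full schema.

{B, F, H}; {C, F, H}; {D, F, H}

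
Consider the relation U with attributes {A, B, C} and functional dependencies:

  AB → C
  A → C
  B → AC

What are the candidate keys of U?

{B}

Attribute B never appears on the right-hand side of any dependency, so B must belong to every candidate key.
{B}⁺ = {A, B, C}, which is all of the schema, so {B} is the only candidate key.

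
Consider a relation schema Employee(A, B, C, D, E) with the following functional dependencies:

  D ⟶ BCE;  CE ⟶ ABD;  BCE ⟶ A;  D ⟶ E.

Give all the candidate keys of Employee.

{D}⁺: D→BCE adds B, C, E; CE→ABD adds A → {A, B, C, D, E}.
{C, E}⁺: CE→ABD adds A, B, D → {A, B, C, D, E}. Minimal: {E}⁺ = {E}; {C}⁺ = {C} — none reach the full schema.
Any other superkey contains one of these as a subset, so there are no further candidate keys.

(D), (C, E)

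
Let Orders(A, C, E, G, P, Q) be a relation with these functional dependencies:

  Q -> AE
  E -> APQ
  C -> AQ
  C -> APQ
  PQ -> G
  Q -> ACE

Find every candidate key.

C; E; Q

{C}⁺: C→AQ adds A, Q; C→APQ adds P; PQ→G adds G; Q→ACE adds E → {A, C, E, G, P, Q}.
{E}⁺: E→APQ adds A, P, Q; PQ→G adds G; Q→ACE adds C → {A, C, E, G, P, Q}.
{Q}⁺: Q→AE adds A, E; E→APQ adds P; PQ→G adds G; Q→ACE adds C → {A, C, E, G, P, Q}.
Any other superkey contains one of these as a subset, so there are no further candidate keys.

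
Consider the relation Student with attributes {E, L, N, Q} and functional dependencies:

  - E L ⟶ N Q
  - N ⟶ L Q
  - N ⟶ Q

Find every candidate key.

Attribute E never appears on the right-hand side of any dependency, so E must belong to every candidate key.
{E}⁺ = {E}, which is not all of the schema, so we must add further attributes.
{E, L}⁺: EL→NQ adds N, Q → {E, L, N, Q}. Minimal: {L}⁺ = {L}; {E}⁺ = {E} — none reach the full schema.
{E, N}⁺: N→LQ adds L, Q → {E, L, N, Q}. Minimal: {N}⁺ = {L, N, Q}; {E}⁺ = {E} — none reach the full schema.
Any other superkey contains one of these as a subset, so there are no further candidate keys.

(E, L), (E, N)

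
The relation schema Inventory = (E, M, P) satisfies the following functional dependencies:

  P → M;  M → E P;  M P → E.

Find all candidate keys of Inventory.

{M}⁺: M→EP adds E, P → {E, M, P}.
{P}⁺: P→M adds M; M→EP adds E → {E, M, P}.
Any other superkey contains one of these as a subset, so there are no further candidate keys.

M, P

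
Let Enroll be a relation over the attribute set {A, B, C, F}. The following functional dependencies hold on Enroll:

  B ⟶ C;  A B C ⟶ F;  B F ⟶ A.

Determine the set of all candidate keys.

Attribute B never appears on the right-hand side of any dependency, so B must belong to every candidate key.
{B}⁺ = {B, C}, which is not all of the schema, so we must add further attributes.
{A, B}⁺: B→C adds C; ABC→F adds F → {A, B, C, F}. Minimal: {B}⁺ = {B, C}; {A}⁺ = {A} — none reach the full schema.
{B, F}⁺: B→C adds C; BF→A adds A → {A, B, C, F}. Minimal: {F}⁺ = {F}; {B}⁺ = {B, C} — none reach the full schema.

AB, BF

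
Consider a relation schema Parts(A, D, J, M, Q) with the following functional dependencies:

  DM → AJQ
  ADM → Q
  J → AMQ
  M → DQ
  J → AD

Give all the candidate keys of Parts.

{J}⁺: J→AMQ adds A, M, Q; M→DQ adds D → {A, D, J, M, Q}.
{M}⁺: M→DQ adds D, Q; DM→AJQ adds A, J → {A, D, J, M, Q}.

J, M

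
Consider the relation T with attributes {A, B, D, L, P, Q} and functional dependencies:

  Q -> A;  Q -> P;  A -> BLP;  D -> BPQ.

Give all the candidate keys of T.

{D}⁺: D→BPQ adds B, P, Q; Q→A adds A; A→BLP adds L → {A, B, D, L, P, Q}.
No other minimal superkey exists.

(D)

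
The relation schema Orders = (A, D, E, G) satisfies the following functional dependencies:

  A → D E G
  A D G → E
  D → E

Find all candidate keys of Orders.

{A}

Attribute A never appears on the right-hand side of any dependency, so A must belong to every candidate key.
{A}⁺ = {A, D, E, G}, which is all of the schema, so {A} is the only candidate key.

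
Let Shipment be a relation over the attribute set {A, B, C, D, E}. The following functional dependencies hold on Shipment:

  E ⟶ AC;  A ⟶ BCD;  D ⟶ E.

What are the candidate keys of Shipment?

{A}⁺: A→BCD adds B, C, D; D→E adds E → {A, B, C, D, E}.
{D}⁺: D→E adds E; E→AC adds A, C; A→BCD adds B → {A, B, C, D, E}.
{E}⁺: E→AC adds A, C; A→BCD adds B, D → {A, B, C, D, E}.

{A}; {D}; {E}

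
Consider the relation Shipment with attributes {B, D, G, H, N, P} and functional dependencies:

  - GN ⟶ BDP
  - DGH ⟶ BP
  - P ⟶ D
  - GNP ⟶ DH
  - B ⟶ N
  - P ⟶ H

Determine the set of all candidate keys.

Attribute G never appears on the right-hand side of any dependency, so G must belong to every candidate key.
{G}⁺ = {G}, which is not all of the schema, so we must add further attributes.
{B, G}⁺: B→N adds N; GN→BDP adds D, P; GNP→DH adds H → {B, D, G, H, N, P}. Minimal: {G}⁺ = {G}; {B}⁺ = {B, N} — none reach the full schema.
{G, N}⁺: GN→BDP adds B, D, P; GNP→DH adds H → {B, D, G, H, N, P}. Minimal: {N}⁺ = {N}; {G}⁺ = {G} — none reach the full schema.
{G, P}⁺: P→D adds D; P→H adds H; DGH→BP adds B; B→N adds N → {B, D, G, H, N, P}. Minimal: {P}⁺ = {D, H, P}; {G}⁺ = {G} — none reach the full schema.
{D, G, H}⁺: DGH→BP adds B, P; B→N adds N → {B, D, G, H, N, P}. Minimal: {G, H}⁺ = {G, H}; {D, H}⁺ = {D, H}; {D, G}⁺ = {D, G} — none reach the full schema.
Any other superkey contains one of these as a subset, so there are no further candidate keys.

{B, G}; {G, N}; {G, P}; {D, G, H}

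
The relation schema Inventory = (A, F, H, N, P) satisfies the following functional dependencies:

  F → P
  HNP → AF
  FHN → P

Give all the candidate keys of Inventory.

Attributes H, N never appear on any right-hand side, so every candidate key must contain {H, N}.
{H, N}⁺ = {H, N}, which is not all of the schema, so we must add further attributes.
{F, H, N}⁺: F→P adds P; HNP→AF adds A → {A, F, H, N, P}.
{H, N, P}⁺: HNP→AF adds A, F → {A, F, H, N, P}.
Any other superkey contains one of these as a subset, so there are no further candidate keys.

FHN, HNP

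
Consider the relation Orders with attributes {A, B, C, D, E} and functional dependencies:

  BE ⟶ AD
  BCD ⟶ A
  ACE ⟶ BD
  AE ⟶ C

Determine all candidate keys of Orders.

AE; BE

Attribute E never appears on the right-hand side of any dependency, so E must belong to every candidate key.
{E}⁺ = {E}, which is not all of the schema, so we must add further attributes.
{A, E}⁺: AE→C adds C; ACE→BD adds B, D → {A, B, C, D, E}. Minimal: {E}⁺ = {E}; {A}⁺ = {A} — none reach the full schema.
{B, E}⁺: BE→AD adds A, D; AE→C adds C → {A, B, C, D, E}. Minimal: {E}⁺ = {E}; {B}⁺ = {B} — none reach the full schema.
Any other superkey contains one of these as a subset, so there are no further candidate keys.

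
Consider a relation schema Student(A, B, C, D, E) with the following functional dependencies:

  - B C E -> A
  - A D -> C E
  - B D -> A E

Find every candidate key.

{B, D}

Attributes B, D never appear on any right-hand side, so every candidate key must contain {B, D}.
{B, D}⁺ = {A, B, C, D, E}, which is all of the schema, so {B, D} is the only candidate key.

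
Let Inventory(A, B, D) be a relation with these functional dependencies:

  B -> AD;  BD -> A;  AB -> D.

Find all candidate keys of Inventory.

{B}

Attribute B never appears on the right-hand side of any dependency, so B must belong to every candidate key.
{B}⁺ = {A, B, D}, which is all of the schema, so {B} is the only candidate key.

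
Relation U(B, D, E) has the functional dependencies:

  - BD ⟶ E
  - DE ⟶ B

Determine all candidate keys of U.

{B, D}⁺: BD→E adds E → {B, D, E}.
{D, E}⁺: DE→B adds B → {B, D, E}.

{B, D}, {D, E}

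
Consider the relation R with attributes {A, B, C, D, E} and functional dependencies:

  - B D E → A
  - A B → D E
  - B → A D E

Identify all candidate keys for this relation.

Attributes B, C never appear on any right-hand side, so every candidate key must contain {B, C}.
{B, C}⁺ = {A, B, C, D, E}, which is all of the schema, so {B, C} is the only candidate key.

{B, C}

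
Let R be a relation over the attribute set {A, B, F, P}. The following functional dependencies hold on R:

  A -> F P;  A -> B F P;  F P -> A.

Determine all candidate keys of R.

A, FP

{A}⁺: A→FP adds F, P; A→BFP adds B → {A, B, F, P}.
{F, P}⁺: FP→A adds A; A→BFP adds B → {A, B, F, P}. Minimal: {P}⁺ = {P}; {F}⁺ = {F} — none reach the full schema.
Any other superkey contains one of these as a subset, so there are no further candidate keys.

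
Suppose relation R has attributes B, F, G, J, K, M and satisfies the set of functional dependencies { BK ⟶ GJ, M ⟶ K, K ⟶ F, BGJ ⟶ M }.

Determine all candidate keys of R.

{B, K}, {B, M}, {B, G, J}

{B, K}⁺: BK→GJ adds G, J; K→F adds F; BGJ→M adds M → {B, F, G, J, K, M}.
{B, M}⁺: M→K adds K; K→F adds F; BK→GJ adds G, J → {B, F, G, J, K, M}.
{B, G, J}⁺: BGJ→M adds M; M→K adds K; K→F adds F → {B, F, G, J, K, M}.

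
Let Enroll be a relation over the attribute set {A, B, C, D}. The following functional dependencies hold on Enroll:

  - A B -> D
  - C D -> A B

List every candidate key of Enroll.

{C, D}, {A, B, C}

Attribute C never appears on the right-hand side of any dependency, so C must belong to every candidate key.
{C}⁺ = {C}, which is not all of the schema, so we must add further attributes.
{C, D}⁺: CD→AB adds A, B → {A, B, C, D}. Minimal: {D}⁺ = {D}; {C}⁺ = {C} — none reach the full schema.
{A, B, C}⁺: AB→D adds D → {A, B, C, D}. Minimal: {B, C}⁺ = {B, C}; {A, C}⁺ = {A, C}; {A, B}⁺ = {A, B, D} — none reach the full schema.
Any other superkey contains one of these as a subset, so there are no further candidate keys.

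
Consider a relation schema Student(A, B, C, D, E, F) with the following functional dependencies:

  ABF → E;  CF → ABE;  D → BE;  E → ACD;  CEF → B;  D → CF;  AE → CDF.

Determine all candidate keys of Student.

{D}⁺: D→BE adds B, E; E→ACD adds A, C; D→CF adds F → {A, B, C, D, E, F}.
{E}⁺: E→ACD adds A, C, D; D→CF adds F; CF→ABE adds B → {A, B, C, D, E, F}.
{C, F}⁺: CF→ABE adds A, B, E; E→ACD adds D → {A, B, C, D, E, F}. Minimal: {F}⁺ = {F}; {C}⁺ = {C} — none reach the full schema.
{A, B, F}⁺: ABF→E adds E; E→ACD adds C, D → {A, B, C, D, E, F}. Minimal: {B, F}⁺ = {B, F}; {A, F}⁺ = {A, F}; {A, B}⁺ = {A, B} — none reach the full schema.

D; E; CF; ABF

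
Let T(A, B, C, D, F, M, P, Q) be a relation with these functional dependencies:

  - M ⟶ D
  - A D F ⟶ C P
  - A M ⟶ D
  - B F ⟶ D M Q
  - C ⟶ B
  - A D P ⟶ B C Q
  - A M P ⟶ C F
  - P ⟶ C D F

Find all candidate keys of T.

(A, P); (A, B, F); (A, C, F); (A, D, F); (A, F, M)

Attribute A never appears on the right-hand side of any dependency, so A must belong to every candidate key.
{A}⁺ = {A}, which is not all of the schema, so we must add further attributes.
{A, P}⁺: P→CDF adds C, D, F; C→B adds B; ADP→BCQ adds Q; BF→DMQ adds M → {A, B, C, D, F, M, P, Q}.
{A, B, F}⁺: BF→DMQ adds D, M, Q; ADF→CP adds C, P → {A, B, C, D, F, M, P, Q}.
{A, C, F}⁺: C→B adds B; BF→DMQ adds D, M, Q; ADF→CP adds P → {A, B, C, D, F, M, P, Q}.
{A, D, F}⁺: ADF→CP adds C, P; C→B adds B; ADP→BCQ adds Q; BF→DMQ adds M → {A, B, C, D, F, M, P, Q}.
{A, F, M}⁺: M→D adds D; ADF→CP adds C, P; C→B adds B; ADP→BCQ adds Q → {A, B, C, D, F, M, P, Q}.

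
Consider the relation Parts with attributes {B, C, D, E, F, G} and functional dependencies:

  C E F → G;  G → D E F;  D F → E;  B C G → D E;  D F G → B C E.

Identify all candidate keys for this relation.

{G}⁺: G→DEF adds D, E, F; DFG→BCE adds B, C → {B, C, D, E, F, G}.
{C, D, F}⁺: DF→E adds E; CEF→G adds G; DFG→BCE adds B → {B, C, D, E, F, G}. Minimal: {D, F}⁺ = {D, E, F}; {C, F}⁺ = {C, F}; {C, D}⁺ = {C, D} — none reach the full schema.
{C, E, F}⁺: CEF→G adds G; G→DEF adds D; DFG→BCE adds B → {B, C, D, E, F, G}. Minimal: {E, F}⁺ = {E, F}; {C, F}⁺ = {C, F}; {C, E}⁺ = {C, E} — none reach the full schema.
Any other superkey contains one of these as a subset, so there are no further candidate keys.

{G}; {C, D, F}; {C, E, F}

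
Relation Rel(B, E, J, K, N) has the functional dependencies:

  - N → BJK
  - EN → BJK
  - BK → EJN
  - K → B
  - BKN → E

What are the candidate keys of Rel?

K, N

{K}⁺: K→B adds B; BK→EJN adds E, J, N → {B, E, J, K, N}.
{N}⁺: N→BJK adds B, J, K; BK→EJN adds E → {B, E, J, K, N}.
Any other superkey contains one of these as a subset, so there are no further candidate keys.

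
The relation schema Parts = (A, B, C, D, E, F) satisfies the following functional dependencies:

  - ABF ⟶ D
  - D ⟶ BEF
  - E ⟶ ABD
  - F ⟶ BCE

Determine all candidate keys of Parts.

{D}; {E}; {F}

{D}⁺: D→BEF adds B, E, F; E→ABD adds A; F→BCE adds C → {A, B, C, D, E, F}.
{E}⁺: E→ABD adds A, B, D; D→BEF adds F; F→BCE adds C → {A, B, C, D, E, F}.
{F}⁺: F→BCE adds B, C, E; E→ABD adds A, D → {A, B, C, D, E, F}.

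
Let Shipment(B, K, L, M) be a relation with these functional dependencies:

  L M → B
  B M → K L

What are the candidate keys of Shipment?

BM; LM

Attribute M never appears on the right-hand side of any dependency, so M must belong to every candidate key.
{M}⁺ = {M}, which is not all of the schema, so we must add further attributes.
{B, M}⁺: BM→KL adds K, L → {B, K, L, M}. Minimal: {M}⁺ = {M}; {B}⁺ = {B} — none reach the full schema.
{L, M}⁺: LM→B adds B; BM→KL adds K → {B, K, L, M}. Minimal: {M}⁺ = {M}; {L}⁺ = {L} — none reach the full schema.
Any other superkey contains one of these as a subset, so there are no further candidate keys.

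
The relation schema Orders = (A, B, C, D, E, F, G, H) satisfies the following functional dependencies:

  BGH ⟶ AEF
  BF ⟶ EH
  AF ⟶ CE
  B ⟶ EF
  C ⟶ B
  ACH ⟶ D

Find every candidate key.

Attribute G never appears on the right-hand side of any dependency, so G must belong to every candidate key.
{G}⁺ = {G}, which is not all of the schema, so we must add further attributes.
{B, G}⁺: B→EF adds E, F; BF→EH adds H; BGH→AEF adds A; AF→CE adds C; ACH→D adds D → {A, B, C, D, E, F, G, H}. Minimal: {G}⁺ = {G}; {B}⁺ = {B, E, F, H} — none reach the full schema.
{C, G}⁺: C→B adds B; B→EF adds E, F; BF→EH adds H; BGH→AEF adds A; ACH→D adds D → {A, B, C, D, E, F, G, H}. Minimal: {G}⁺ = {G}; {C}⁺ = {B, C, E, F, H} — none reach the full schema.
{A, F, G}⁺: AF→CE adds C, E; C→B adds B; BF→EH adds H; ACH→D adds D → {A, B, C, D, E, F, G, H}. Minimal: {F, G}⁺ = {F, G}; {A, G}⁺ = {A, G}; {A, F}⁺ = {A, B, C, D, E, F, H} — none reach the full schema.
Any other superkey contains one of these as a subset, so there are no further candidate keys.

BG, CG, AFG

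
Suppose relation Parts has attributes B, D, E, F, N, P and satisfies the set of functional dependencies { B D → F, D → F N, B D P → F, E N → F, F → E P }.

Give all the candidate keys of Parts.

(B, D)

Attributes B, D never appear on any right-hand side, so every candidate key must contain {B, D}.
{B, D}⁺ = {B, D, E, F, N, P}, which is all of the schema, so {B, D} is the only candidate key.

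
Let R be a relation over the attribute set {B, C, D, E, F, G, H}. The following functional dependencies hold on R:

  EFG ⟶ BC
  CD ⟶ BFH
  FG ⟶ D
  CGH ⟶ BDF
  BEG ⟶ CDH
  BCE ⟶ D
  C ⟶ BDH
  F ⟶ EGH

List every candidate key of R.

{C}, {F}, {B, E, G}

{C}⁺: C→BDH adds B, D, H; CD→BFH adds F; F→EGH adds E, G → {B, C, D, E, F, G, H}.
{F}⁺: F→EGH adds E, G, H; EFG→BC adds B, C; FG→D adds D → {B, C, D, E, F, G, H}.
{B, E, G}⁺: BEG→CDH adds C, D, H; CD→BFH adds F → {B, C, D, E, F, G, H}.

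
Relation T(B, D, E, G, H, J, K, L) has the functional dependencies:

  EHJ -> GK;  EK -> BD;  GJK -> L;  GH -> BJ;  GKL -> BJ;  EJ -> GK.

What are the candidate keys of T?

Attributes E, H never appear on any right-hand side, so every candidate key must contain {E, H}.
{E, H}⁺ = {E, H}, which is not all of the schema, so we must add further attributes.
{E, G, H}⁺: GH→BJ adds B, J; EJ→GK adds K; EK→BD adds D; GJK→L adds L → {B, D, E, G, H, J, K, L}. Minimal: {G, H}⁺ = {B, G, H, J}; {E, H}⁺ = {E, H}; {E, G}⁺ = {E, G} — none reach the full schema.
{E, H, J}⁺: EHJ→GK adds G, K; EK→BD adds B, D; GJK→L adds L → {B, D, E, G, H, J, K, L}. Minimal: {H, J}⁺ = {H, J}; {E, J}⁺ = {B, D, E, G, J, K, L}; {E, H}⁺ = {E, H} — none reach the full schema.

EGH, EHJ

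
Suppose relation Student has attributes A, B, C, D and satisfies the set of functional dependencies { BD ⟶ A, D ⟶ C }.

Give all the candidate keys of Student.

Attributes B, D never appear on any right-hand side, so every candidate key must contain {B, D}.
{B, D}⁺ = {A, B, C, D}, which is all of the schema, so {B, D} is the only candidate key.

{B, D}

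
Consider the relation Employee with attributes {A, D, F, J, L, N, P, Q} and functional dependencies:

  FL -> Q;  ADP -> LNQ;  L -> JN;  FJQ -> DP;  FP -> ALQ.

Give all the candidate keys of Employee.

(F, L), (F, P), (F, J, Q)

Attribute F never appears on the right-hand side of any dependency, so F must belong to every candidate key.
{F}⁺ = {F}, which is not all of the schema, so we must add further attributes.
{F, L}⁺: FL→Q adds Q; L→JN adds J, N; FJQ→DP adds D, P; FP→ALQ adds A → {A, D, F, J, L, N, P, Q}. Minimal: {L}⁺ = {J, L, N}; {F}⁺ = {F} — none reach the full schema.
{F, P}⁺: FP→ALQ adds A, L, Q; L→JN adds J, N; FJQ→DP adds D → {A, D, F, J, L, N, P, Q}. Minimal: {P}⁺ = {P}; {F}⁺ = {F} — none reach the full schema.
{F, J, Q}⁺: FJQ→DP adds D, P; FP→ALQ adds A, L; ADP→LNQ adds N → {A, D, F, J, L, N, P, Q}. Minimal: {J, Q}⁺ = {J, Q}; {F, Q}⁺ = {F, Q}; {F, J}⁺ = {F, J} — none reach the full schema.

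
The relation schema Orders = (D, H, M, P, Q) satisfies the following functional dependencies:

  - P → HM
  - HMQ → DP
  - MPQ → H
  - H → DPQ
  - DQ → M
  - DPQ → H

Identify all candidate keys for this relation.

{H}⁺: H→DPQ adds D, P, Q; DQ→M adds M → {D, H, M, P, Q}.
{P}⁺: P→HM adds H, M; H→DPQ adds D, Q → {D, H, M, P, Q}.

(H), (P)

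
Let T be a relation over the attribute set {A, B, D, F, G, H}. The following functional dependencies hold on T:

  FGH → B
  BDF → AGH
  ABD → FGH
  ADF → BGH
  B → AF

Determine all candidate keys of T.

{B, D}, {A, D, F}, {D, F, G, H}

Attribute D never appears on the right-hand side of any dependency, so D must belong to every candidate key.
{D}⁺ = {D}, which is not all of the schema, so we must add further attributes.
{B, D}⁺: B→AF adds A, F; BDF→AGH adds G, H → {A, B, D, F, G, H}. Minimal: {D}⁺ = {D}; {B}⁺ = {A, B, F} — none reach the full schema.
{A, D, F}⁺: ADF→BGH adds B, G, H → {A, B, D, F, G, H}. Minimal: {D, F}⁺ = {D, F}; {A, F}⁺ = {A, F}; {A, D}⁺ = {A, D} — none reach the full schema.
{D, F, G, H}⁺: FGH→B adds B; BDF→AGH adds A → {A, B, D, F, G, H}. Minimal: {F, G, H}⁺ = {A, B, F, G, H}; {D, G, H}⁺ = {D, G, H}; {D, F, H}⁺ = {D, F, H}; … — none reach the full schema.
Any other superkey contains one of these as a subset, so there are no further candidate keys.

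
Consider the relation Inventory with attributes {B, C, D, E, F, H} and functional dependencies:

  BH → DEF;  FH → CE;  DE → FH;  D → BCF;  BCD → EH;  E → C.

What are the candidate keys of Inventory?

{D}⁺: D→BCF adds B, C, F; BCD→EH adds E, H → {B, C, D, E, F, H}.
{B, H}⁺: BH→DEF adds D, E, F; FH→CE adds C → {B, C, D, E, F, H}. Minimal: {H}⁺ = {H}; {B}⁺ = {B} — none reach the full schema.
Any other superkey contains one of these as a subset, so there are no further candidate keys.

{D}, {B, H}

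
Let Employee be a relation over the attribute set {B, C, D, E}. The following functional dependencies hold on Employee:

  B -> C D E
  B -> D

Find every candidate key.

Attribute B never appears on the right-hand side of any dependency, so B must belong to every candidate key.
{B}⁺ = {B, C, D, E}, which is all of the schema, so {B} is the only candidate key.

{B}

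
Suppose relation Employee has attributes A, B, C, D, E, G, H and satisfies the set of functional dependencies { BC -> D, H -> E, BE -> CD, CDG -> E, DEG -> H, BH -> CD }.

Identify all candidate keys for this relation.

ABCG, ABEG, ABGH

Attributes A, B, G never appear on any right-hand side, so every candidate key must contain {A, B, G}.
{A, B, G}⁺ = {A, B, G}, which is not all of the schema, so we must add further attributes.
{A, B, C, G}⁺: BC→D adds D; CDG→E adds E; DEG→H adds H → {A, B, C, D, E, G, H}. Minimal: {B, C, G}⁺ = {B, C, D, E, G, H}; {A, C, G}⁺ = {A, C, G}; {A, B, G}⁺ = {A, B, G}; … — none reach the full schema.
{A, B, E, G}⁺: BE→CD adds C, D; DEG→H adds H → {A, B, C, D, E, G, H}. Minimal: {B, E, G}⁺ = {B, C, D, E, G, H}; {A, E, G}⁺ = {A, E, G}; {A, B, G}⁺ = {A, B, G}; … — none reach the full schema.
{A, B, G, H}⁺: H→E adds E; BE→CD adds C, D → {A, B, C, D, E, G, H}. Minimal: {B, G, H}⁺ = {B, C, D, E, G, H}; {A, G, H}⁺ = {A, E, G, H}; {A, B, H}⁺ = {A, B, C, D, E, H}; … — none reach the full schema.
Any other superkey contains one of these as a subset, so there are no further candidate keys.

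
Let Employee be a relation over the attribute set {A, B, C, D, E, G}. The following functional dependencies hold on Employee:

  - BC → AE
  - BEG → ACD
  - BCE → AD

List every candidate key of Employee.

{B, C, G}⁺: BC→AE adds A, E; BEG→ACD adds D → {A, B, C, D, E, G}. Minimal: {C, G}⁺ = {C, G}; {B, G}⁺ = {B, G}; {B, C}⁺ = {A, B, C, D, E} — none reach the full schema.
{B, E, G}⁺: BEG→ACD adds A, C, D → {A, B, C, D, E, G}. Minimal: {E, G}⁺ = {E, G}; {B, G}⁺ = {B, G}; {B, E}⁺ = {B, E} — none reach the full schema.

{B, C, G}; {B, E, G}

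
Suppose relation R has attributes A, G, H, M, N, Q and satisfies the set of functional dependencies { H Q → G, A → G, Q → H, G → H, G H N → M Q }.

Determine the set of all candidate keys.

{A, N}

Attributes A, N never appear on any right-hand side, so every candidate key must contain {A, N}.
{A, N}⁺ = {A, G, H, M, N, Q}, which is all of the schema, so {A, N} is the only candidate key.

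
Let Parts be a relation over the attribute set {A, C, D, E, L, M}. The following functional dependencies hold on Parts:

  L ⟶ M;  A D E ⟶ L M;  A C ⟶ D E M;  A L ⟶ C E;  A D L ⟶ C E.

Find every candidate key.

Attribute A never appears on the right-hand side of any dependency, so A must belong to every candidate key.
{A}⁺ = {A}, which is not all of the schema, so we must add further attributes.
{A, C}⁺: AC→DEM adds D, E, M; ADE→LM adds L → {A, C, D, E, L, M}.
{A, L}⁺: L→M adds M; AL→CE adds C, E; AC→DEM adds D → {A, C, D, E, L, M}.
{A, D, E}⁺: ADE→LM adds L, M; AL→CE adds C → {A, C, D, E, L, M}.

{A, C}; {A, L}; {A, D, E}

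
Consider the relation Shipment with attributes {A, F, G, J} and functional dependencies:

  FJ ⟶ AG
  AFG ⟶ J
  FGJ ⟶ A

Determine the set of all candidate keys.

Attribute F never appears on the right-hand side of any dependency, so F must belong to every candidate key.
{F}⁺ = {F}, which is not all of the schema, so we must add further attributes.
{F, J}⁺: FJ→AG adds A, G → {A, F, G, J}. Minimal: {J}⁺ = {J}; {F}⁺ = {F} — none reach the full schema.
{A, F, G}⁺: AFG→J adds J → {A, F, G, J}. Minimal: {F, G}⁺ = {F, G}; {A, G}⁺ = {A, G}; {A, F}⁺ = {A, F} — none reach the full schema.

FJ, AFG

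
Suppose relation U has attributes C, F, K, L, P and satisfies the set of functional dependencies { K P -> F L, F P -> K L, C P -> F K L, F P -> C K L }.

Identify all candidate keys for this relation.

{C, P}, {F, P}, {K, P}

Attribute P never appears on the right-hand side of any dependency, so P must belong to every candidate key.
{P}⁺ = {P}, which is not all of the schema, so we must add further attributes.
{C, P}⁺: CP→FKL adds F, K, L → {C, F, K, L, P}.
{F, P}⁺: FP→KL adds K, L; FP→CKL adds C → {C, F, K, L, P}.
{K, P}⁺: KP→FL adds F, L; FP→CKL adds C → {C, F, K, L, P}.
Any other superkey contains one of these as a subset, so there are no further candidate keys.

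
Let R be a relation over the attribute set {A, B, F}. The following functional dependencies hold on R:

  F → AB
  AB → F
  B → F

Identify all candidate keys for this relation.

{B}⁺: B→F adds F; F→AB adds A → {A, B, F}.
{F}⁺: F→AB adds A, B → {A, B, F}.
Any other superkey contains one of these as a subset, so there are no further candidate keys.

{B}, {F}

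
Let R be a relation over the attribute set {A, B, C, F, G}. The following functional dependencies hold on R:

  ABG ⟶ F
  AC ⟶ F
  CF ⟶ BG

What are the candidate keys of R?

AC

Attributes A, C never appear on any right-hand side, so every candidate key must contain {A, C}.
{A, C}⁺ = {A, B, C, F, G}, which is all of the schema, so {A, C} is the only candidate key.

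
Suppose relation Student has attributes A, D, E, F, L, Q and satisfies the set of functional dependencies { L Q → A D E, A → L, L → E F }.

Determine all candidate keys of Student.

AQ; LQ

Attribute Q never appears on the right-hand side of any dependency, so Q must belong to every candidate key.
{Q}⁺ = {Q}, which is not all of the schema, so we must add further attributes.
{A, Q}⁺: A→L adds L; L→EF adds E, F; LQ→ADE adds D → {A, D, E, F, L, Q}. Minimal: {Q}⁺ = {Q}; {A}⁺ = {A, E, F, L} — none reach the full schema.
{L, Q}⁺: LQ→ADE adds A, D, E; L→EF adds F → {A, D, E, F, L, Q}. Minimal: {Q}⁺ = {Q}; {L}⁺ = {E, F, L} — none reach the full schema.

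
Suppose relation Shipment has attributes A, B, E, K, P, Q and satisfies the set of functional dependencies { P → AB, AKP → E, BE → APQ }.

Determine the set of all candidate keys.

Attribute K never appears on the right-hand side of any dependency, so K must belong to every candidate key.
{K}⁺ = {K}, which is not all of the schema, so we must add further attributes.
{K, P}⁺: P→AB adds A, B; AKP→E adds E; BE→APQ adds Q → {A, B, E, K, P, Q}. Minimal: {P}⁺ = {A, B, P}; {K}⁺ = {K} — none reach the full schema.
{B, E, K}⁺: BE→APQ adds A, P, Q → {A, B, E, K, P, Q}. Minimal: {E, K}⁺ = {E, K}; {B, K}⁺ = {B, K}; {B, E}⁺ = {A, B, E, P, Q} — none reach the full schema.
Any other superkey contains one of these as a subset, so there are no further candidate keys.

{K, P}; {B, E, K}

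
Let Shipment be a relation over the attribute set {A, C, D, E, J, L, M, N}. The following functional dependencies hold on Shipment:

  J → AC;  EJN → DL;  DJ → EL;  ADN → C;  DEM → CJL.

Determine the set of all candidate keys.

DEMN; DJMN; EJMN

Attributes M, N never appear on any right-hand side, so every candidate key must contain {M, N}.
{M, N}⁺ = {M, N}, which is not all of the schema, so we must add further attributes.
{D, E, M, N}⁺: DEM→CJL adds C, J, L; J→AC adds A → {A, C, D, E, J, L, M, N}.
{D, J, M, N}⁺: J→AC adds A, C; DJ→EL adds E, L → {A, C, D, E, J, L, M, N}.
{E, J, M, N}⁺: J→AC adds A, C; EJN→DL adds D, L → {A, C, D, E, J, L, M, N}.
Any other superkey contains one of these as a subset, so there are no further candidate keys.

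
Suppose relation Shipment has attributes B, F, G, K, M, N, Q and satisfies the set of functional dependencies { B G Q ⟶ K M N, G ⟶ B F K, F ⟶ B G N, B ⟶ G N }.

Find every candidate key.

{B, Q}⁺: B→GN adds G, N; BGQ→KMN adds K, M; G→BFK adds F → {B, F, G, K, M, N, Q}.
{F, Q}⁺: F→BGN adds B, G, N; BGQ→KMN adds K, M → {B, F, G, K, M, N, Q}.
{G, Q}⁺: G→BFK adds B, F, K; F→BGN adds N; BGQ→KMN adds M → {B, F, G, K, M, N, Q}.
Any other superkey contains one of these as a subset, so there are no further candidate keys.

{B, Q}, {F, Q}, {G, Q}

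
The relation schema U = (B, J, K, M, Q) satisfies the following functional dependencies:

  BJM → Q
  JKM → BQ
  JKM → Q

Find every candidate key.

{J, K, M}

{J, K, M}⁺: JKM→BQ adds B, Q → {B, J, K, M, Q}. Minimal: {K, M}⁺ = {K, M}; {J, M}⁺ = {J, M}; {J, K}⁺ = {J, K} — none reach the full schema.
No other minimal superkey exists.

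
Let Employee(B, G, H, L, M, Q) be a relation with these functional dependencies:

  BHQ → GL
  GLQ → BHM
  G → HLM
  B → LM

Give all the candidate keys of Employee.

{G, Q}; {B, H, Q}

{G, Q}⁺: G→HLM adds H, L, M; GLQ→BHM adds B → {B, G, H, L, M, Q}. Minimal: {Q}⁺ = {Q}; {G}⁺ = {G, H, L, M} — none reach the full schema.
{B, H, Q}⁺: BHQ→GL adds G, L; GLQ→BHM adds M → {B, G, H, L, M, Q}. Minimal: {H, Q}⁺ = {H, Q}; {B, Q}⁺ = {B, L, M, Q}; {B, H}⁺ = {B, H, L, M} — none reach the full schema.
Any other superkey contains one of these as a subset, so there are no further candidate keys.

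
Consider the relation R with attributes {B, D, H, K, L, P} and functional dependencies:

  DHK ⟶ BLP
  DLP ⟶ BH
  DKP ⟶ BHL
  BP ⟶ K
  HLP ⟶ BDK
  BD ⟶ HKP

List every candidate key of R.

{B, D}⁺: BD→HKP adds H, K, P; DHK→BLP adds L → {B, D, H, K, L, P}.
{D, H, K}⁺: DHK→BLP adds B, L, P → {B, D, H, K, L, P}.
{D, K, P}⁺: DKP→BHL adds B, H, L → {B, D, H, K, L, P}.
{D, L, P}⁺: DLP→BH adds B, H; BP→K adds K → {B, D, H, K, L, P}.
{H, L, P}⁺: HLP→BDK adds B, D, K → {B, D, H, K, L, P}.
Any other superkey contains one of these as a subset, so there are no further candidate keys.

(B, D), (D, H, K), (D, K, P), (D, L, P), (H, L, P)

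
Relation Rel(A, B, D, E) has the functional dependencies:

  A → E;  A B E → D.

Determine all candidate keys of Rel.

Attributes A, B never appear on any right-hand side, so every candidate key must contain {A, B}.
{A, B}⁺ = {A, B, D, E}, which is all of the schema, so {A, B} is the only candidate key.

{A, B}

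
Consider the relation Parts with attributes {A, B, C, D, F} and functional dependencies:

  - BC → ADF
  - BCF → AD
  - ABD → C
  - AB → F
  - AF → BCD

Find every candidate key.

{A, B}⁺: AB→F adds F; AF→BCD adds C, D → {A, B, C, D, F}.
{A, F}⁺: AF→BCD adds B, C, D → {A, B, C, D, F}.
{B, C}⁺: BC→ADF adds A, D, F → {A, B, C, D, F}.
Any other superkey contains one of these as a subset, so there are no further candidate keys.

(A, B), (A, F), (B, C)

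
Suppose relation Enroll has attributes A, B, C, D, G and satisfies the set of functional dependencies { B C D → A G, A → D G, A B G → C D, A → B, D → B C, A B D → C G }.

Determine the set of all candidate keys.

{A}, {D}

{A}⁺: A→DG adds D, G; A→B adds B; D→BC adds C → {A, B, C, D, G}.
{D}⁺: D→BC adds B, C; BCD→AG adds A, G → {A, B, C, D, G}.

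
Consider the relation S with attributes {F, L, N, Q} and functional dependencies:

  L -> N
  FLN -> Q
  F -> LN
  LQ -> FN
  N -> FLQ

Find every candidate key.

{F}, {L}, {N}

{F}⁺: F→LN adds L, N; N→FLQ adds Q → {F, L, N, Q}.
{L}⁺: L→N adds N; N→FLQ adds F, Q → {F, L, N, Q}.
{N}⁺: N→FLQ adds F, L, Q → {F, L, N, Q}.
Any other superkey contains one of these as a subset, so there are no further candidate keys.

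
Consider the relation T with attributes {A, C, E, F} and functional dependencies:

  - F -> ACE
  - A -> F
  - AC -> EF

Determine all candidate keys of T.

{A}⁺: A→F adds F; F→ACE adds C, E → {A, C, E, F}.
{F}⁺: F→ACE adds A, C, E → {A, C, E, F}.

(A), (F)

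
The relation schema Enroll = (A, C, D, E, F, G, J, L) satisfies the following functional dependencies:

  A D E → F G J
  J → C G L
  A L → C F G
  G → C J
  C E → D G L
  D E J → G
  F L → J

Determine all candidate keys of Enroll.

Attributes A, E never appear on any right-hand side, so every candidate key must contain {A, E}.
{A, E}⁺ = {A, E}, which is not all of the schema, so we must add further attributes.
{A, C, E}⁺: CE→DGL adds D, G, L; ADE→FGJ adds F, J → {A, C, D, E, F, G, J, L}. Minimal: {C, E}⁺ = {C, D, E, G, J, L}; {A, E}⁺ = {A, E}; {A, C}⁺ = {A, C} — none reach the full schema.
{A, D, E}⁺: ADE→FGJ adds F, G, J; J→CGL adds C, L → {A, C, D, E, F, G, J, L}. Minimal: {D, E}⁺ = {D, E}; {A, E}⁺ = {A, E}; {A, D}⁺ = {A, D} — none reach the full schema.
{A, E, G}⁺: G→CJ adds C, J; CE→DGL adds D, L; ADE→FGJ adds F → {A, C, D, E, F, G, J, L}. Minimal: {E, G}⁺ = {C, D, E, G, J, L}; {A, G}⁺ = {A, C, F, G, J, L}; {A, E}⁺ = {A, E} — none reach the full schema.
{A, E, J}⁺: J→CGL adds C, G, L; AL→CFG adds F; CE→DGL adds D → {A, C, D, E, F, G, J, L}. Minimal: {E, J}⁺ = {C, D, E, G, J, L}; {A, J}⁺ = {A, C, F, G, J, L}; {A, E}⁺ = {A, E} — none reach the full schema.
{A, E, L}⁺: AL→CFG adds C, F, G; G→CJ adds J; CE→DGL adds D → {A, C, D, E, F, G, J, L}. Minimal: {E, L}⁺ = {E, L}; {A, L}⁺ = {A, C, F, G, J, L}; {A, E}⁺ = {A, E} — none reach the full schema.
Any other superkey contains one of these as a subset, so there are no further candidate keys.

{A, C, E}, {A, D, E}, {A, E, G}, {A, E, J}, {A, E, L}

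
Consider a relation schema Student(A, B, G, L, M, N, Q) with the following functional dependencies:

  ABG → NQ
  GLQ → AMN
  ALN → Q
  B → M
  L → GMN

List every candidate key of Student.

{A, B, L}, {B, L, Q}

Attributes B, L never appear on any right-hand side, so every candidate key must contain {B, L}.
{B, L}⁺ = {B, G, L, M, N}, which is not all of the schema, so we must add further attributes.
{A, B, L}⁺: B→M adds M; L→GMN adds G, N; ABG→NQ adds Q → {A, B, G, L, M, N, Q}. Minimal: {B, L}⁺ = {B, G, L, M, N}; {A, L}⁺ = {A, G, L, M, N, Q}; {A, B}⁺ = {A, B, M} — none reach the full schema.
{B, L, Q}⁺: B→M adds M; L→GMN adds G, N; GLQ→AMN adds A → {A, B, G, L, M, N, Q}. Minimal: {L, Q}⁺ = {A, G, L, M, N, Q}; {B, Q}⁺ = {B, M, Q}; {B, L}⁺ = {B, G, L, M, N} — none reach the full schema.
Any other superkey contains one of these as a subset, so there are no further candidate keys.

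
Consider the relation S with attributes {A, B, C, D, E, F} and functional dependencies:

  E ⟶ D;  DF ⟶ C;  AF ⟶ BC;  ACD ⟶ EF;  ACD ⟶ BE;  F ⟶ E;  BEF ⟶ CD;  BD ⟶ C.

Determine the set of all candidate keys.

Attribute A never appears on the right-hand side of any dependency, so A must belong to every candidate key.
{A}⁺ = {A}, which is not all of the schema, so we must add further attributes.
{A, F}⁺: AF→BC adds B, C; F→E adds E; BEF→CD adds D → {A, B, C, D, E, F}.
{A, B, D}⁺: BD→C adds C; ACD→EF adds E, F → {A, B, C, D, E, F}.
{A, B, E}⁺: E→D adds D; BD→C adds C; ACD→EF adds F → {A, B, C, D, E, F}.
{A, C, D}⁺: ACD→EF adds E, F; ACD→BE adds B → {A, B, C, D, E, F}.
{A, C, E}⁺: E→D adds D; ACD→EF adds F; ACD→BE adds B → {A, B, C, D, E, F}.

{A, F}, {A, B, D}, {A, B, E}, {A, C, D}, {A, C, E}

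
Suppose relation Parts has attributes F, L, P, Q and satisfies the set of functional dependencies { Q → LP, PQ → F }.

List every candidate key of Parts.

Attribute Q never appears on the right-hand side of any dependency, so Q must belong to every candidate key.
{Q}⁺ = {F, L, P, Q}, which is all of the schema, so {Q} is the only candidate key.

Q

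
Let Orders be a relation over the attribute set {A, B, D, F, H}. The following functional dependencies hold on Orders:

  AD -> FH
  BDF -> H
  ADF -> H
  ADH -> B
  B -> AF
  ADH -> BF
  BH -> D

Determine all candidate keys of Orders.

(A, D); (B, D); (B, H)

{A, D}⁺: AD→FH adds F, H; ADH→B adds B → {A, B, D, F, H}. Minimal: {D}⁺ = {D}; {A}⁺ = {A} — none reach the full schema.
{B, D}⁺: B→AF adds A, F; AD→FH adds H → {A, B, D, F, H}. Minimal: {D}⁺ = {D}; {B}⁺ = {A, B, F} — none reach the full schema.
{B, H}⁺: B→AF adds A, F; BH→D adds D → {A, B, D, F, H}. Minimal: {H}⁺ = {H}; {B}⁺ = {A, B, F} — none reach the full schema.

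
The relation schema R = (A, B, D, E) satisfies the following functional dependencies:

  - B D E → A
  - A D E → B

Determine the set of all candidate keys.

Attributes D, E never appear on any right-hand side, so every candidate key must contain {D, E}.
{D, E}⁺ = {D, E}, which is not all of the schema, so we must add further attributes.
{A, D, E}⁺: ADE→B adds B → {A, B, D, E}.
{B, D, E}⁺: BDE→A adds A → {A, B, D, E}.
Any other superkey contains one of these as a subset, so there are no further candidate keys.

{A, D, E}, {B, D, E}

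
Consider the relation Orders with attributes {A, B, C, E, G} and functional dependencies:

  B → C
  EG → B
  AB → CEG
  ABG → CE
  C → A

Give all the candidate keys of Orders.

{B}⁺: B→C adds C; C→A adds A; AB→CEG adds E, G → {A, B, C, E, G}.
{E, G}⁺: EG→B adds B; B→C adds C; C→A adds A → {A, B, C, E, G}. Minimal: {G}⁺ = {G}; {E}⁺ = {E} — none reach the full schema.
Any other superkey contains one of these as a subset, so there are no further candidate keys.

{B}, {E, G}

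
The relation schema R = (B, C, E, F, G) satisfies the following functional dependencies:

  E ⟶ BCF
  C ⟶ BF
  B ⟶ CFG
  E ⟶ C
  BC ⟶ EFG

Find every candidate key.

(B), (C), (E)

{B}⁺: B→CFG adds C, F, G; BC→EFG adds E → {B, C, E, F, G}.
{C}⁺: C→BF adds B, F; B→CFG adds G; BC→EFG adds E → {B, C, E, F, G}.
{E}⁺: E→BCF adds B, C, F; B→CFG adds G → {B, C, E, F, G}.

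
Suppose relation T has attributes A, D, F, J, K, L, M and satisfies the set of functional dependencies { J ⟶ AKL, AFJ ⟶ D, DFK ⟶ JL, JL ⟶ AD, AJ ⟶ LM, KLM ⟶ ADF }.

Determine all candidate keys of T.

(J), (D, F, K), (K, L, M)

{J}⁺: J→AKL adds A, K, L; JL→AD adds D; AJ→LM adds M; KLM→ADF adds F → {A, D, F, J, K, L, M}.
{D, F, K}⁺: DFK→JL adds J, L; JL→AD adds A; AJ→LM adds M → {A, D, F, J, K, L, M}.
{K, L, M}⁺: KLM→ADF adds A, D, F; DFK→JL adds J → {A, D, F, J, K, L, M}.
Any other superkey contains one of these as a subset, so there are no further candidate keys.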